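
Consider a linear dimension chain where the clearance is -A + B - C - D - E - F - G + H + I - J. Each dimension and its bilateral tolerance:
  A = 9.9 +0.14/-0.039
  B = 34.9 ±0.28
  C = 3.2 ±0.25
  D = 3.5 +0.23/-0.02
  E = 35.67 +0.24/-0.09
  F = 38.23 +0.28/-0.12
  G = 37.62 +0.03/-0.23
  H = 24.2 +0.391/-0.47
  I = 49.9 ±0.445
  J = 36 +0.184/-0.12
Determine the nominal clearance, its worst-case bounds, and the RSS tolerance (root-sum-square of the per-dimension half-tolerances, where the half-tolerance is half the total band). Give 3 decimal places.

Stack each dimension's contribution:
  -A: nom -9.900 → Σnom=-9.900; wc +0.039/-0.140 → slack +0.039/-0.140; half-tol=0.090, Σhalf²=0.008010
  +B: nom +34.900 → Σnom=25.000; wc +0.280/-0.280 → slack +0.319/-0.420; half-tol=0.280, Σhalf²=0.086410
  -C: nom -3.200 → Σnom=21.800; wc +0.250/-0.250 → slack +0.569/-0.670; half-tol=0.250, Σhalf²=0.148910
  -D: nom -3.500 → Σnom=18.300; wc +0.020/-0.230 → slack +0.589/-0.900; half-tol=0.125, Σhalf²=0.164535
  -E: nom -35.670 → Σnom=-17.370; wc +0.090/-0.240 → slack +0.679/-1.140; half-tol=0.165, Σhalf²=0.191760
  -F: nom -38.230 → Σnom=-55.600; wc +0.120/-0.280 → slack +0.799/-1.420; half-tol=0.200, Σhalf²=0.231760
  -G: nom -37.620 → Σnom=-93.220; wc +0.230/-0.030 → slack +1.029/-1.450; half-tol=0.130, Σhalf²=0.248660
  +H: nom +24.200 → Σnom=-69.020; wc +0.391/-0.470 → slack +1.420/-1.920; half-tol=0.430, Σhalf²=0.433991
  +I: nom +49.900 → Σnom=-19.120; wc +0.445/-0.445 → slack +1.865/-2.365; half-tol=0.445, Σhalf²=0.632016
  -J: nom -36.000 → Σnom=-55.120; wc +0.120/-0.184 → slack +1.985/-2.549; half-tol=0.152, Σhalf²=0.655120
Nominal = -55.120. Worst-case = [-55.120 - 2.549, -55.120 + 1.985] = [-57.669, -53.135]. RSS = √0.655120 = 0.809.

nominal=-55.120 wc=[-57.669,-53.135] rss=0.809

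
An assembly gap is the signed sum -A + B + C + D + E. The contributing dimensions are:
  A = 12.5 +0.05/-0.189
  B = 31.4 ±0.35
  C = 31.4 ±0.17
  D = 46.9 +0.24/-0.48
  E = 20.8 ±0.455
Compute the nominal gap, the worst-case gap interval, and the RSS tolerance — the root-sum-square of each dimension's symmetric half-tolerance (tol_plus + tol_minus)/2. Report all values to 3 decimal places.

nominal=118.000 wc=[116.495,119.404] rss=0.709

Stack each dimension's contribution:
  -A: nom -12.500 → Σnom=-12.500; wc +0.189/-0.050 → slack +0.189/-0.050; half-tol=0.119, Σhalf²=0.014280
  +B: nom +31.400 → Σnom=18.900; wc +0.350/-0.350 → slack +0.539/-0.400; half-tol=0.350, Σhalf²=0.136780
  +C: nom +31.400 → Σnom=50.300; wc +0.170/-0.170 → slack +0.709/-0.570; half-tol=0.170, Σhalf²=0.165680
  +D: nom +46.900 → Σnom=97.200; wc +0.240/-0.480 → slack +0.949/-1.050; half-tol=0.360, Σhalf²=0.295280
  +E: nom +20.800 → Σnom=118.000; wc +0.455/-0.455 → slack +1.404/-1.505; half-tol=0.455, Σhalf²=0.502305
Nominal = 118.000. Worst-case = [118.000 - 1.505, 118.000 + 1.404] = [116.495, 119.404]. RSS = √0.502305 = 0.709.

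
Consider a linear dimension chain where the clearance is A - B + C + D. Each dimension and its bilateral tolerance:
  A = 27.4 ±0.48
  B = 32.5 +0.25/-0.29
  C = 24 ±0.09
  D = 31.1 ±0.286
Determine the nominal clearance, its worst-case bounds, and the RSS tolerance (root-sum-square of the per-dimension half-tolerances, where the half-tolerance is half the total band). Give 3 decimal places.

nominal=50.000 wc=[48.894,51.146] rss=0.627

Stack each dimension's contribution:
  +A: nom +27.400 → Σnom=27.400; wc +0.480/-0.480 → slack +0.480/-0.480; half-tol=0.480, Σhalf²=0.230400
  -B: nom -32.500 → Σnom=-5.100; wc +0.290/-0.250 → slack +0.770/-0.730; half-tol=0.270, Σhalf²=0.303300
  +C: nom +24.000 → Σnom=18.900; wc +0.090/-0.090 → slack +0.860/-0.820; half-tol=0.090, Σhalf²=0.311400
  +D: nom +31.100 → Σnom=50.000; wc +0.286/-0.286 → slack +1.146/-1.106; half-tol=0.286, Σhalf²=0.393196
Nominal = 50.000. Worst-case = [50.000 - 1.106, 50.000 + 1.146] = [48.894, 51.146]. RSS = √0.393196 = 0.627.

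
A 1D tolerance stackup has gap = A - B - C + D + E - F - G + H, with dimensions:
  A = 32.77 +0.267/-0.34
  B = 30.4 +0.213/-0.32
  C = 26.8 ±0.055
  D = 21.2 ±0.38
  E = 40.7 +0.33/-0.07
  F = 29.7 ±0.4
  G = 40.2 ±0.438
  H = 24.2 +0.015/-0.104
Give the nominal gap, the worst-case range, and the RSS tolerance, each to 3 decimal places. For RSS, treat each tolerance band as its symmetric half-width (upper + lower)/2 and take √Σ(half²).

nominal=-8.230 wc=[-10.230,-6.025] rss=0.840

Stack each dimension's contribution:
  +A: nom +32.770 → Σnom=32.770; wc +0.267/-0.340 → slack +0.267/-0.340; half-tol=0.303, Σhalf²=0.092112
  -B: nom -30.400 → Σnom=2.370; wc +0.320/-0.213 → slack +0.587/-0.553; half-tol=0.267, Σhalf²=0.163135
  -C: nom -26.800 → Σnom=-24.430; wc +0.055/-0.055 → slack +0.642/-0.608; half-tol=0.055, Σhalf²=0.166160
  +D: nom +21.200 → Σnom=-3.230; wc +0.380/-0.380 → slack +1.022/-0.988; half-tol=0.380, Σhalf²=0.310559
  +E: nom +40.700 → Σnom=37.470; wc +0.330/-0.070 → slack +1.352/-1.058; half-tol=0.200, Σhalf²=0.350560
  -F: nom -29.700 → Σnom=7.770; wc +0.400/-0.400 → slack +1.752/-1.458; half-tol=0.400, Σhalf²=0.510560
  -G: nom -40.200 → Σnom=-32.430; wc +0.438/-0.438 → slack +2.190/-1.896; half-tol=0.438, Σhalf²=0.702404
  +H: nom +24.200 → Σnom=-8.230; wc +0.015/-0.104 → slack +2.205/-2.000; half-tol=0.059, Σhalf²=0.705944
Nominal = -8.230. Worst-case = [-8.230 - 2.000, -8.230 + 2.205] = [-10.230, -6.025]. RSS = √0.705944 = 0.840.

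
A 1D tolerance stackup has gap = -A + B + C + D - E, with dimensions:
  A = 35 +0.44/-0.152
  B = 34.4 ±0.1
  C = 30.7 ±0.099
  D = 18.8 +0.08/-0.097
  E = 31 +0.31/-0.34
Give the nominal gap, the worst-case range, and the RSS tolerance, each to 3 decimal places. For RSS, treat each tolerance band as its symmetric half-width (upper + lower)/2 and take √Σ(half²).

Stack each dimension's contribution:
  -A: nom -35.000 → Σnom=-35.000; wc +0.152/-0.440 → slack +0.152/-0.440; half-tol=0.296, Σhalf²=0.087616
  +B: nom +34.400 → Σnom=-0.600; wc +0.100/-0.100 → slack +0.252/-0.540; half-tol=0.100, Σhalf²=0.097616
  +C: nom +30.700 → Σnom=30.100; wc +0.099/-0.099 → slack +0.351/-0.639; half-tol=0.099, Σhalf²=0.107417
  +D: nom +18.800 → Σnom=48.900; wc +0.080/-0.097 → slack +0.431/-0.736; half-tol=0.088, Σhalf²=0.115249
  -E: nom -31.000 → Σnom=17.900; wc +0.340/-0.310 → slack +0.771/-1.046; half-tol=0.325, Σhalf²=0.220874
Nominal = 17.900. Worst-case = [17.900 - 1.046, 17.900 + 0.771] = [16.854, 18.671]. RSS = √0.220874 = 0.470.

nominal=17.900 wc=[16.854,18.671] rss=0.470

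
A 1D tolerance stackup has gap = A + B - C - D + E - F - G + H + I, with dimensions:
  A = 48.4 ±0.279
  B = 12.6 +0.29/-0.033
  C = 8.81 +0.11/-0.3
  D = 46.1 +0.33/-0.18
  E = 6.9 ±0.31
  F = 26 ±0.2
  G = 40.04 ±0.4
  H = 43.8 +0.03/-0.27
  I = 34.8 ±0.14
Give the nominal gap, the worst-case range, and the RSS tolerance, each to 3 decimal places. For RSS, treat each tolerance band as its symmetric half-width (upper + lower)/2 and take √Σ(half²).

Stack each dimension's contribution:
  +A: nom +48.400 → Σnom=48.400; wc +0.279/-0.279 → slack +0.279/-0.279; half-tol=0.279, Σhalf²=0.077841
  +B: nom +12.600 → Σnom=61.000; wc +0.290/-0.033 → slack +0.569/-0.312; half-tol=0.161, Σhalf²=0.103923
  -C: nom -8.810 → Σnom=52.190; wc +0.300/-0.110 → slack +0.869/-0.422; half-tol=0.205, Σhalf²=0.145948
  -D: nom -46.100 → Σnom=6.090; wc +0.180/-0.330 → slack +1.049/-0.752; half-tol=0.255, Σhalf²=0.210973
  +E: nom +6.900 → Σnom=12.990; wc +0.310/-0.310 → slack +1.359/-1.062; half-tol=0.310, Σhalf²=0.307073
  -F: nom -26.000 → Σnom=-13.010; wc +0.200/-0.200 → slack +1.559/-1.262; half-tol=0.200, Σhalf²=0.347073
  -G: nom -40.040 → Σnom=-53.050; wc +0.400/-0.400 → slack +1.959/-1.662; half-tol=0.400, Σhalf²=0.507073
  +H: nom +43.800 → Σnom=-9.250; wc +0.030/-0.270 → slack +1.989/-1.932; half-tol=0.150, Σhalf²=0.529573
  +I: nom +34.800 → Σnom=25.550; wc +0.140/-0.140 → slack +2.129/-2.072; half-tol=0.140, Σhalf²=0.549173
Nominal = 25.550. Worst-case = [25.550 - 2.072, 25.550 + 2.129] = [23.478, 27.679]. RSS = √0.549173 = 0.741.

nominal=25.550 wc=[23.478,27.679] rss=0.741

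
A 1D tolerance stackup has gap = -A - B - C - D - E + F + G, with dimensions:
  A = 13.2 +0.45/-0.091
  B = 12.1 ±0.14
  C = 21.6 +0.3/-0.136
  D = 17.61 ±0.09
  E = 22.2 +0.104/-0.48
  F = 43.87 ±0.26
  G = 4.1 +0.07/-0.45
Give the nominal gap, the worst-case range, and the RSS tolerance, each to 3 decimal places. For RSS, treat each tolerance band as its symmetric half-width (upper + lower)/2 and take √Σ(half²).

nominal=-38.740 wc=[-40.534,-37.473] rss=0.607

Stack each dimension's contribution:
  -A: nom -13.200 → Σnom=-13.200; wc +0.091/-0.450 → slack +0.091/-0.450; half-tol=0.271, Σhalf²=0.073170
  -B: nom -12.100 → Σnom=-25.300; wc +0.140/-0.140 → slack +0.231/-0.590; half-tol=0.140, Σhalf²=0.092770
  -C: nom -21.600 → Σnom=-46.900; wc +0.136/-0.300 → slack +0.367/-0.890; half-tol=0.218, Σhalf²=0.140294
  -D: nom -17.610 → Σnom=-64.510; wc +0.090/-0.090 → slack +0.457/-0.980; half-tol=0.090, Σhalf²=0.148394
  -E: nom -22.200 → Σnom=-86.710; wc +0.480/-0.104 → slack +0.937/-1.084; half-tol=0.292, Σhalf²=0.233658
  +F: nom +43.870 → Σnom=-42.840; wc +0.260/-0.260 → slack +1.197/-1.344; half-tol=0.260, Σhalf²=0.301258
  +G: nom +4.100 → Σnom=-38.740; wc +0.070/-0.450 → slack +1.267/-1.794; half-tol=0.260, Σhalf²=0.368858
Nominal = -38.740. Worst-case = [-38.740 - 1.794, -38.740 + 1.267] = [-40.534, -37.473]. RSS = √0.368858 = 0.607.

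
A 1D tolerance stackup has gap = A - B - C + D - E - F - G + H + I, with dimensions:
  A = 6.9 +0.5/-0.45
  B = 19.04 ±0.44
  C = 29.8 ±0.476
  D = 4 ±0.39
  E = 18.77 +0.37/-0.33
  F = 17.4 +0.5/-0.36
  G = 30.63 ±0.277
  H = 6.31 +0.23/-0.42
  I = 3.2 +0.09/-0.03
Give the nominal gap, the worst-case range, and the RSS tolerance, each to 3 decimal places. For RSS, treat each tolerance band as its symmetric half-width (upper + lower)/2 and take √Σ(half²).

Stack each dimension's contribution:
  +A: nom +6.900 → Σnom=6.900; wc +0.500/-0.450 → slack +0.500/-0.450; half-tol=0.475, Σhalf²=0.225625
  -B: nom -19.040 → Σnom=-12.140; wc +0.440/-0.440 → slack +0.940/-0.890; half-tol=0.440, Σhalf²=0.419225
  -C: nom -29.800 → Σnom=-41.940; wc +0.476/-0.476 → slack +1.416/-1.366; half-tol=0.476, Σhalf²=0.645801
  +D: nom +4.000 → Σnom=-37.940; wc +0.390/-0.390 → slack +1.806/-1.756; half-tol=0.390, Σhalf²=0.797901
  -E: nom -18.770 → Σnom=-56.710; wc +0.330/-0.370 → slack +2.136/-2.126; half-tol=0.350, Σhalf²=0.920401
  -F: nom -17.400 → Σnom=-74.110; wc +0.360/-0.500 → slack +2.496/-2.626; half-tol=0.430, Σhalf²=1.105301
  -G: nom -30.630 → Σnom=-104.740; wc +0.277/-0.277 → slack +2.773/-2.903; half-tol=0.277, Σhalf²=1.182030
  +H: nom +6.310 → Σnom=-98.430; wc +0.230/-0.420 → slack +3.003/-3.323; half-tol=0.325, Σhalf²=1.287655
  +I: nom +3.200 → Σnom=-95.230; wc +0.090/-0.030 → slack +3.093/-3.353; half-tol=0.060, Σhalf²=1.291255
Nominal = -95.230. Worst-case = [-95.230 - 3.353, -95.230 + 3.093] = [-98.583, -92.137]. RSS = √1.291255 = 1.136.

nominal=-95.230 wc=[-98.583,-92.137] rss=1.136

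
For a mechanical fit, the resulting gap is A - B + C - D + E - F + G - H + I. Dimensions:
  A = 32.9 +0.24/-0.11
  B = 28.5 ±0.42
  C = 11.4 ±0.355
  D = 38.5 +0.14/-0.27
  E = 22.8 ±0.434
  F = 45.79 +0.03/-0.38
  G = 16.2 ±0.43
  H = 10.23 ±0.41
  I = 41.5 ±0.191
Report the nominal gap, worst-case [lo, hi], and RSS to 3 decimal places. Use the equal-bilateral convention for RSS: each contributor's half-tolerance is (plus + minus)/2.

Stack each dimension's contribution:
  +A: nom +32.900 → Σnom=32.900; wc +0.240/-0.110 → slack +0.240/-0.110; half-tol=0.175, Σhalf²=0.030625
  -B: nom -28.500 → Σnom=4.400; wc +0.420/-0.420 → slack +0.660/-0.530; half-tol=0.420, Σhalf²=0.207025
  +C: nom +11.400 → Σnom=15.800; wc +0.355/-0.355 → slack +1.015/-0.885; half-tol=0.355, Σhalf²=0.333050
  -D: nom -38.500 → Σnom=-22.700; wc +0.270/-0.140 → slack +1.285/-1.025; half-tol=0.205, Σhalf²=0.375075
  +E: nom +22.800 → Σnom=0.100; wc +0.434/-0.434 → slack +1.719/-1.459; half-tol=0.434, Σhalf²=0.563431
  -F: nom -45.790 → Σnom=-45.690; wc +0.380/-0.030 → slack +2.099/-1.489; half-tol=0.205, Σhalf²=0.605456
  +G: nom +16.200 → Σnom=-29.490; wc +0.430/-0.430 → slack +2.529/-1.919; half-tol=0.430, Σhalf²=0.790356
  -H: nom -10.230 → Σnom=-39.720; wc +0.410/-0.410 → slack +2.939/-2.329; half-tol=0.410, Σhalf²=0.958456
  +I: nom +41.500 → Σnom=1.780; wc +0.191/-0.191 → slack +3.130/-2.520; half-tol=0.191, Σhalf²=0.994937
Nominal = 1.780. Worst-case = [1.780 - 2.520, 1.780 + 3.130] = [-0.740, 4.910]. RSS = √0.994937 = 0.997.

nominal=1.780 wc=[-0.740,4.910] rss=0.997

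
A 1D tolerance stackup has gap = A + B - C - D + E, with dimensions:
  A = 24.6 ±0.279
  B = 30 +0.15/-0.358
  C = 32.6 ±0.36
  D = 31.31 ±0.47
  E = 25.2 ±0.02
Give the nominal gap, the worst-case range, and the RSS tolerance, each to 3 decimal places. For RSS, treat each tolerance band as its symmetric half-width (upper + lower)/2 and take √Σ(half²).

Stack each dimension's contribution:
  +A: nom +24.600 → Σnom=24.600; wc +0.279/-0.279 → slack +0.279/-0.279; half-tol=0.279, Σhalf²=0.077841
  +B: nom +30.000 → Σnom=54.600; wc +0.150/-0.358 → slack +0.429/-0.637; half-tol=0.254, Σhalf²=0.142357
  -C: nom -32.600 → Σnom=22.000; wc +0.360/-0.360 → slack +0.789/-0.997; half-tol=0.360, Σhalf²=0.271957
  -D: nom -31.310 → Σnom=-9.310; wc +0.470/-0.470 → slack +1.259/-1.467; half-tol=0.470, Σhalf²=0.492857
  +E: nom +25.200 → Σnom=15.890; wc +0.020/-0.020 → slack +1.279/-1.487; half-tol=0.020, Σhalf²=0.493257
Nominal = 15.890. Worst-case = [15.890 - 1.487, 15.890 + 1.279] = [14.403, 17.169]. RSS = √0.493257 = 0.702.

nominal=15.890 wc=[14.403,17.169] rss=0.702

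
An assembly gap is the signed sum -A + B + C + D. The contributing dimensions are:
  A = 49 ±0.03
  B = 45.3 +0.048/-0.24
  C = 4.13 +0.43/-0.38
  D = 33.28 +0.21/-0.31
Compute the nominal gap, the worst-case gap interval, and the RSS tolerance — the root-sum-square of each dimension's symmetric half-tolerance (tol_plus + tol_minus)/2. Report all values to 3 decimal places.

Stack each dimension's contribution:
  -A: nom -49.000 → Σnom=-49.000; wc +0.030/-0.030 → slack +0.030/-0.030; half-tol=0.030, Σhalf²=0.000900
  +B: nom +45.300 → Σnom=-3.700; wc +0.048/-0.240 → slack +0.078/-0.270; half-tol=0.144, Σhalf²=0.021636
  +C: nom +4.130 → Σnom=0.430; wc +0.430/-0.380 → slack +0.508/-0.650; half-tol=0.405, Σhalf²=0.185661
  +D: nom +33.280 → Σnom=33.710; wc +0.210/-0.310 → slack +0.718/-0.960; half-tol=0.260, Σhalf²=0.253261
Nominal = 33.710. Worst-case = [33.710 - 0.960, 33.710 + 0.718] = [32.750, 34.428]. RSS = √0.253261 = 0.503.

nominal=33.710 wc=[32.750,34.428] rss=0.503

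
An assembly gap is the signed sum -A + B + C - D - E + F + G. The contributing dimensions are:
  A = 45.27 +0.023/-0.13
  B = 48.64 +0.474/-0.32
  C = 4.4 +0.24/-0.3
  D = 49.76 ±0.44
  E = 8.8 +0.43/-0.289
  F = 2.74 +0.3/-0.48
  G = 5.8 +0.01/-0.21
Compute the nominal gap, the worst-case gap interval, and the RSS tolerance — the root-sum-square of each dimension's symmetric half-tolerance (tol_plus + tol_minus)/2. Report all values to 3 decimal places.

nominal=-42.250 wc=[-44.453,-40.367] rss=0.851

Stack each dimension's contribution:
  -A: nom -45.270 → Σnom=-45.270; wc +0.130/-0.023 → slack +0.130/-0.023; half-tol=0.076, Σhalf²=0.005852
  +B: nom +48.640 → Σnom=3.370; wc +0.474/-0.320 → slack +0.604/-0.343; half-tol=0.397, Σhalf²=0.163461
  +C: nom +4.400 → Σnom=7.770; wc +0.240/-0.300 → slack +0.844/-0.643; half-tol=0.270, Σhalf²=0.236361
  -D: nom -49.760 → Σnom=-41.990; wc +0.440/-0.440 → slack +1.284/-1.083; half-tol=0.440, Σhalf²=0.429961
  -E: nom -8.800 → Σnom=-50.790; wc +0.289/-0.430 → slack +1.573/-1.513; half-tol=0.359, Σhalf²=0.559202
  +F: nom +2.740 → Σnom=-48.050; wc +0.300/-0.480 → slack +1.873/-1.993; half-tol=0.390, Σhalf²=0.711302
  +G: nom +5.800 → Σnom=-42.250; wc +0.010/-0.210 → slack +1.883/-2.203; half-tol=0.110, Σhalf²=0.723402
Nominal = -42.250. Worst-case = [-42.250 - 2.203, -42.250 + 1.883] = [-44.453, -40.367]. RSS = √0.723402 = 0.851.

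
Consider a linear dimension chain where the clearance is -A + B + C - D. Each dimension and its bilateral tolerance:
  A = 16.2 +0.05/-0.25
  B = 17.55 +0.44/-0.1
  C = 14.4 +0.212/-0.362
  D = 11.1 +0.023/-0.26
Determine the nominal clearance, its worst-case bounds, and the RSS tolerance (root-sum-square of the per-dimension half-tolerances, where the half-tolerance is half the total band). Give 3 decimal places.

nominal=4.650 wc=[4.115,5.812] rss=0.445

Stack each dimension's contribution:
  -A: nom -16.200 → Σnom=-16.200; wc +0.250/-0.050 → slack +0.250/-0.050; half-tol=0.150, Σhalf²=0.022500
  +B: nom +17.550 → Σnom=1.350; wc +0.440/-0.100 → slack +0.690/-0.150; half-tol=0.270, Σhalf²=0.095400
  +C: nom +14.400 → Σnom=15.750; wc +0.212/-0.362 → slack +0.902/-0.512; half-tol=0.287, Σhalf²=0.177769
  -D: nom -11.100 → Σnom=4.650; wc +0.260/-0.023 → slack +1.162/-0.535; half-tol=0.142, Σhalf²=0.197791
Nominal = 4.650. Worst-case = [4.650 - 0.535, 4.650 + 1.162] = [4.115, 5.812]. RSS = √0.197791 = 0.445.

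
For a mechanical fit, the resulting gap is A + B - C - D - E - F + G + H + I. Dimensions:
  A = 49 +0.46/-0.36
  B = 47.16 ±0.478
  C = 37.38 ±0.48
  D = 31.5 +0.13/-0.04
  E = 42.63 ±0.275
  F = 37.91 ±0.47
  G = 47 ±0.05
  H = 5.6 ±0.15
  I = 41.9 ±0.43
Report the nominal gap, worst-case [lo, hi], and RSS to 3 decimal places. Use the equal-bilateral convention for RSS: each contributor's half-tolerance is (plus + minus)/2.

Stack each dimension's contribution:
  +A: nom +49.000 → Σnom=49.000; wc +0.460/-0.360 → slack +0.460/-0.360; half-tol=0.410, Σhalf²=0.168100
  +B: nom +47.160 → Σnom=96.160; wc +0.478/-0.478 → slack +0.938/-0.838; half-tol=0.478, Σhalf²=0.396584
  -C: nom -37.380 → Σnom=58.780; wc +0.480/-0.480 → slack +1.418/-1.318; half-tol=0.480, Σhalf²=0.626984
  -D: nom -31.500 → Σnom=27.280; wc +0.040/-0.130 → slack +1.458/-1.448; half-tol=0.085, Σhalf²=0.634209
  -E: nom -42.630 → Σnom=-15.350; wc +0.275/-0.275 → slack +1.733/-1.723; half-tol=0.275, Σhalf²=0.709834
  -F: nom -37.910 → Σnom=-53.260; wc +0.470/-0.470 → slack +2.203/-2.193; half-tol=0.470, Σhalf²=0.930734
  +G: nom +47.000 → Σnom=-6.260; wc +0.050/-0.050 → slack +2.253/-2.243; half-tol=0.050, Σhalf²=0.933234
  +H: nom +5.600 → Σnom=-0.660; wc +0.150/-0.150 → slack +2.403/-2.393; half-tol=0.150, Σhalf²=0.955734
  +I: nom +41.900 → Σnom=41.240; wc +0.430/-0.430 → slack +2.833/-2.823; half-tol=0.430, Σhalf²=1.140634
Nominal = 41.240. Worst-case = [41.240 - 2.823, 41.240 + 2.833] = [38.417, 44.073]. RSS = √1.140634 = 1.068.

nominal=41.240 wc=[38.417,44.073] rss=1.068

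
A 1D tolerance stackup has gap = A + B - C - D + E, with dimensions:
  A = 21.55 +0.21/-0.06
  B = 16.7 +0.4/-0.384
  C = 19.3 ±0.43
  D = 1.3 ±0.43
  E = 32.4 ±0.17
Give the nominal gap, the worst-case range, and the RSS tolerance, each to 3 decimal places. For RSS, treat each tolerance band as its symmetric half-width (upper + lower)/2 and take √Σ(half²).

nominal=50.050 wc=[48.576,51.690] rss=0.755

Stack each dimension's contribution:
  +A: nom +21.550 → Σnom=21.550; wc +0.210/-0.060 → slack +0.210/-0.060; half-tol=0.135, Σhalf²=0.018225
  +B: nom +16.700 → Σnom=38.250; wc +0.400/-0.384 → slack +0.610/-0.444; half-tol=0.392, Σhalf²=0.171889
  -C: nom -19.300 → Σnom=18.950; wc +0.430/-0.430 → slack +1.040/-0.874; half-tol=0.430, Σhalf²=0.356789
  -D: nom -1.300 → Σnom=17.650; wc +0.430/-0.430 → slack +1.470/-1.304; half-tol=0.430, Σhalf²=0.541689
  +E: nom +32.400 → Σnom=50.050; wc +0.170/-0.170 → slack +1.640/-1.474; half-tol=0.170, Σhalf²=0.570589
Nominal = 50.050. Worst-case = [50.050 - 1.474, 50.050 + 1.640] = [48.576, 51.690]. RSS = √0.570589 = 0.755.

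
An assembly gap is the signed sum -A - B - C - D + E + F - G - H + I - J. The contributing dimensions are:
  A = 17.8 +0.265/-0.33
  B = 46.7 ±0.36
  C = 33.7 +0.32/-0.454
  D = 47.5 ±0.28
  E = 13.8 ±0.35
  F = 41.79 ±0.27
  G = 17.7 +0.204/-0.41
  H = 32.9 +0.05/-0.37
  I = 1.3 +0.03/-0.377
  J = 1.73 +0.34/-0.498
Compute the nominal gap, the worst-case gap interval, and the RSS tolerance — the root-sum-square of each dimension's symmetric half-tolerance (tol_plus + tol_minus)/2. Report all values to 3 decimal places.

nominal=-141.140 wc=[-143.956,-137.788] rss=0.998

Stack each dimension's contribution:
  -A: nom -17.800 → Σnom=-17.800; wc +0.330/-0.265 → slack +0.330/-0.265; half-tol=0.297, Σhalf²=0.088506
  -B: nom -46.700 → Σnom=-64.500; wc +0.360/-0.360 → slack +0.690/-0.625; half-tol=0.360, Σhalf²=0.218106
  -C: nom -33.700 → Σnom=-98.200; wc +0.454/-0.320 → slack +1.144/-0.945; half-tol=0.387, Σhalf²=0.367875
  -D: nom -47.500 → Σnom=-145.700; wc +0.280/-0.280 → slack +1.424/-1.225; half-tol=0.280, Σhalf²=0.446275
  +E: nom +13.800 → Σnom=-131.900; wc +0.350/-0.350 → slack +1.774/-1.575; half-tol=0.350, Σhalf²=0.568775
  +F: nom +41.790 → Σnom=-90.110; wc +0.270/-0.270 → slack +2.044/-1.845; half-tol=0.270, Σhalf²=0.641675
  -G: nom -17.700 → Σnom=-107.810; wc +0.410/-0.204 → slack +2.454/-2.049; half-tol=0.307, Σhalf²=0.735924
  -H: nom -32.900 → Σnom=-140.710; wc +0.370/-0.050 → slack +2.824/-2.099; half-tol=0.210, Σhalf²=0.780024
  +I: nom +1.300 → Σnom=-139.410; wc +0.030/-0.377 → slack +2.854/-2.476; half-tol=0.204, Σhalf²=0.821437
  -J: nom -1.730 → Σnom=-141.140; wc +0.498/-0.340 → slack +3.352/-2.816; half-tol=0.419, Σhalf²=0.996997
Nominal = -141.140. Worst-case = [-141.140 - 2.816, -141.140 + 3.352] = [-143.956, -137.788]. RSS = √0.996997 = 0.998.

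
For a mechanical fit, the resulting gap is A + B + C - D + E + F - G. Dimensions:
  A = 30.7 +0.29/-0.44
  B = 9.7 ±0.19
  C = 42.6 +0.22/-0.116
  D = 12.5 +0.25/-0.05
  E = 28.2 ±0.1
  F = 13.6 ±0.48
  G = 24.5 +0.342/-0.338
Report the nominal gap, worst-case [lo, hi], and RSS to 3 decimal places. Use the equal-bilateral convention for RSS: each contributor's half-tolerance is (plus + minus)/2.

nominal=87.800 wc=[85.882,89.468] rss=0.759

Stack each dimension's contribution:
  +A: nom +30.700 → Σnom=30.700; wc +0.290/-0.440 → slack +0.290/-0.440; half-tol=0.365, Σhalf²=0.133225
  +B: nom +9.700 → Σnom=40.400; wc +0.190/-0.190 → slack +0.480/-0.630; half-tol=0.190, Σhalf²=0.169325
  +C: nom +42.600 → Σnom=83.000; wc +0.220/-0.116 → slack +0.700/-0.746; half-tol=0.168, Σhalf²=0.197549
  -D: nom -12.500 → Σnom=70.500; wc +0.050/-0.250 → slack +0.750/-0.996; half-tol=0.150, Σhalf²=0.220049
  +E: nom +28.200 → Σnom=98.700; wc +0.100/-0.100 → slack +0.850/-1.096; half-tol=0.100, Σhalf²=0.230049
  +F: nom +13.600 → Σnom=112.300; wc +0.480/-0.480 → slack +1.330/-1.576; half-tol=0.480, Σhalf²=0.460449
  -G: nom -24.500 → Σnom=87.800; wc +0.338/-0.342 → slack +1.668/-1.918; half-tol=0.340, Σhalf²=0.576049
Nominal = 87.800. Worst-case = [87.800 - 1.918, 87.800 + 1.668] = [85.882, 89.468]. RSS = √0.576049 = 0.759.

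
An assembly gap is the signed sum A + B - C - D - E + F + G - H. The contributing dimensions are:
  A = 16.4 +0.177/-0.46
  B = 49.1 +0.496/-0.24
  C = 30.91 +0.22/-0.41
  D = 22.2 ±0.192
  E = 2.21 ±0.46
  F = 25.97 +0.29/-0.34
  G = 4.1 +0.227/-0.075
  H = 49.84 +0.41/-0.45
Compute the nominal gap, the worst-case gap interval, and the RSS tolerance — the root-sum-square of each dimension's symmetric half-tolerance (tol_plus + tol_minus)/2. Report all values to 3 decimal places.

Stack each dimension's contribution:
  +A: nom +16.400 → Σnom=16.400; wc +0.177/-0.460 → slack +0.177/-0.460; half-tol=0.319, Σhalf²=0.101442
  +B: nom +49.100 → Σnom=65.500; wc +0.496/-0.240 → slack +0.673/-0.700; half-tol=0.368, Σhalf²=0.236866
  -C: nom -30.910 → Σnom=34.590; wc +0.410/-0.220 → slack +1.083/-0.920; half-tol=0.315, Σhalf²=0.336091
  -D: nom -22.200 → Σnom=12.390; wc +0.192/-0.192 → slack +1.275/-1.112; half-tol=0.192, Σhalf²=0.372955
  -E: nom -2.210 → Σnom=10.180; wc +0.460/-0.460 → slack +1.735/-1.572; half-tol=0.460, Σhalf²=0.584555
  +F: nom +25.970 → Σnom=36.150; wc +0.290/-0.340 → slack +2.025/-1.912; half-tol=0.315, Σhalf²=0.683780
  +G: nom +4.100 → Σnom=40.250; wc +0.227/-0.075 → slack +2.252/-1.987; half-tol=0.151, Σhalf²=0.706581
  -H: nom -49.840 → Σnom=-9.590; wc +0.450/-0.410 → slack +2.702/-2.397; half-tol=0.430, Σhalf²=0.891481
Nominal = -9.590. Worst-case = [-9.590 - 2.397, -9.590 + 2.702] = [-11.987, -6.888]. RSS = √0.891481 = 0.944.

nominal=-9.590 wc=[-11.987,-6.888] rss=0.944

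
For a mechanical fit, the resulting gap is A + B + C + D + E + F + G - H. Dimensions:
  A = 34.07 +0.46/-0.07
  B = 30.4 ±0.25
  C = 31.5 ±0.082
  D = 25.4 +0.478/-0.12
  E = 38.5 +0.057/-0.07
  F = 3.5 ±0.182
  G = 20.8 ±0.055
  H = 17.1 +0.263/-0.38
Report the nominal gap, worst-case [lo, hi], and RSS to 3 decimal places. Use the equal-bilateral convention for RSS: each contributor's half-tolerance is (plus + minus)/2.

Stack each dimension's contribution:
  +A: nom +34.070 → Σnom=34.070; wc +0.460/-0.070 → slack +0.460/-0.070; half-tol=0.265, Σhalf²=0.070225
  +B: nom +30.400 → Σnom=64.470; wc +0.250/-0.250 → slack +0.710/-0.320; half-tol=0.250, Σhalf²=0.132725
  +C: nom +31.500 → Σnom=95.970; wc +0.082/-0.082 → slack +0.792/-0.402; half-tol=0.082, Σhalf²=0.139449
  +D: nom +25.400 → Σnom=121.370; wc +0.478/-0.120 → slack +1.270/-0.522; half-tol=0.299, Σhalf²=0.228850
  +E: nom +38.500 → Σnom=159.870; wc +0.057/-0.070 → slack +1.327/-0.592; half-tol=0.064, Σhalf²=0.232882
  +F: nom +3.500 → Σnom=163.370; wc +0.182/-0.182 → slack +1.509/-0.774; half-tol=0.182, Σhalf²=0.266006
  +G: nom +20.800 → Σnom=184.170; wc +0.055/-0.055 → slack +1.564/-0.829; half-tol=0.055, Σhalf²=0.269031
  -H: nom -17.100 → Σnom=167.070; wc +0.380/-0.263 → slack +1.944/-1.092; half-tol=0.322, Σhalf²=0.372393
Nominal = 167.070. Worst-case = [167.070 - 1.092, 167.070 + 1.944] = [165.978, 169.014]. RSS = √0.372393 = 0.610.

nominal=167.070 wc=[165.978,169.014] rss=0.610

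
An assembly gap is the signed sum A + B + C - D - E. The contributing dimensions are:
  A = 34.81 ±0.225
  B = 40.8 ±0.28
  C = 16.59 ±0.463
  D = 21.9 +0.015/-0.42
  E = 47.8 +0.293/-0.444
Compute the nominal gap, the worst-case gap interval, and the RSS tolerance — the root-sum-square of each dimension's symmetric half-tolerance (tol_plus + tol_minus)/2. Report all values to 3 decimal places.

nominal=22.500 wc=[21.224,24.332] rss=0.726

Stack each dimension's contribution:
  +A: nom +34.810 → Σnom=34.810; wc +0.225/-0.225 → slack +0.225/-0.225; half-tol=0.225, Σhalf²=0.050625
  +B: nom +40.800 → Σnom=75.610; wc +0.280/-0.280 → slack +0.505/-0.505; half-tol=0.280, Σhalf²=0.129025
  +C: nom +16.590 → Σnom=92.200; wc +0.463/-0.463 → slack +0.968/-0.968; half-tol=0.463, Σhalf²=0.343394
  -D: nom -21.900 → Σnom=70.300; wc +0.420/-0.015 → slack +1.388/-0.983; half-tol=0.217, Σhalf²=0.390700
  -E: nom -47.800 → Σnom=22.500; wc +0.444/-0.293 → slack +1.832/-1.276; half-tol=0.368, Σhalf²=0.526493
Nominal = 22.500. Worst-case = [22.500 - 1.276, 22.500 + 1.832] = [21.224, 24.332]. RSS = √0.526493 = 0.726.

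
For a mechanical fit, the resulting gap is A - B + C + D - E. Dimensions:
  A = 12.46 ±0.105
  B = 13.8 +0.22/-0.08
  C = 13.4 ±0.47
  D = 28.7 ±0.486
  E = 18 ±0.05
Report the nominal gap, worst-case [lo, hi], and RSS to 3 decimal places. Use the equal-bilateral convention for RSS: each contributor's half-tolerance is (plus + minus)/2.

nominal=22.760 wc=[21.429,23.951] rss=0.702

Stack each dimension's contribution:
  +A: nom +12.460 → Σnom=12.460; wc +0.105/-0.105 → slack +0.105/-0.105; half-tol=0.105, Σhalf²=0.011025
  -B: nom -13.800 → Σnom=-1.340; wc +0.080/-0.220 → slack +0.185/-0.325; half-tol=0.150, Σhalf²=0.033525
  +C: nom +13.400 → Σnom=12.060; wc +0.470/-0.470 → slack +0.655/-0.795; half-tol=0.470, Σhalf²=0.254425
  +D: nom +28.700 → Σnom=40.760; wc +0.486/-0.486 → slack +1.141/-1.281; half-tol=0.486, Σhalf²=0.490621
  -E: nom -18.000 → Σnom=22.760; wc +0.050/-0.050 → slack +1.191/-1.331; half-tol=0.050, Σhalf²=0.493121
Nominal = 22.760. Worst-case = [22.760 - 1.331, 22.760 + 1.191] = [21.429, 23.951]. RSS = √0.493121 = 0.702.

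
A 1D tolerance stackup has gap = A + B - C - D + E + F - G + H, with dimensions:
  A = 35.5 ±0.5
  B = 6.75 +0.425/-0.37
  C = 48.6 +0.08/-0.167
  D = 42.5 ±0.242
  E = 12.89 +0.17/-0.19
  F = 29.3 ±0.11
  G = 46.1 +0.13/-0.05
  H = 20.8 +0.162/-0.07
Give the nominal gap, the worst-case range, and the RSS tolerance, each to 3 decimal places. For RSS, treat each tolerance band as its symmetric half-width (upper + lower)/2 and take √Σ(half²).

nominal=-31.960 wc=[-33.652,-30.134] rss=0.740

Stack each dimension's contribution:
  +A: nom +35.500 → Σnom=35.500; wc +0.500/-0.500 → slack +0.500/-0.500; half-tol=0.500, Σhalf²=0.250000
  +B: nom +6.750 → Σnom=42.250; wc +0.425/-0.370 → slack +0.925/-0.870; half-tol=0.397, Σhalf²=0.408006
  -C: nom -48.600 → Σnom=-6.350; wc +0.167/-0.080 → slack +1.092/-0.950; half-tol=0.123, Σhalf²=0.423258
  -D: nom -42.500 → Σnom=-48.850; wc +0.242/-0.242 → slack +1.334/-1.192; half-tol=0.242, Σhalf²=0.481822
  +E: nom +12.890 → Σnom=-35.960; wc +0.170/-0.190 → slack +1.504/-1.382; half-tol=0.180, Σhalf²=0.514223
  +F: nom +29.300 → Σnom=-6.660; wc +0.110/-0.110 → slack +1.614/-1.492; half-tol=0.110, Σhalf²=0.526323
  -G: nom -46.100 → Σnom=-52.760; wc +0.050/-0.130 → slack +1.664/-1.622; half-tol=0.090, Σhalf²=0.534423
  +H: nom +20.800 → Σnom=-31.960; wc +0.162/-0.070 → slack +1.826/-1.692; half-tol=0.116, Σhalf²=0.547879
Nominal = -31.960. Worst-case = [-31.960 - 1.692, -31.960 + 1.826] = [-33.652, -30.134]. RSS = √0.547879 = 0.740.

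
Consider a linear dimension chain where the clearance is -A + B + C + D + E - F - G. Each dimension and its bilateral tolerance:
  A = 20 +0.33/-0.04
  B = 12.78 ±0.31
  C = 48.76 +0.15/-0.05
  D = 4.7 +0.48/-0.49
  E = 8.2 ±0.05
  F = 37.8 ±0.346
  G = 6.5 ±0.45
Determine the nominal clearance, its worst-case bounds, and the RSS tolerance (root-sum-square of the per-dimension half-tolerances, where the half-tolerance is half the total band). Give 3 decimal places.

Stack each dimension's contribution:
  -A: nom -20.000 → Σnom=-20.000; wc +0.040/-0.330 → slack +0.040/-0.330; half-tol=0.185, Σhalf²=0.034225
  +B: nom +12.780 → Σnom=-7.220; wc +0.310/-0.310 → slack +0.350/-0.640; half-tol=0.310, Σhalf²=0.130325
  +C: nom +48.760 → Σnom=41.540; wc +0.150/-0.050 → slack +0.500/-0.690; half-tol=0.100, Σhalf²=0.140325
  +D: nom +4.700 → Σnom=46.240; wc +0.480/-0.490 → slack +0.980/-1.180; half-tol=0.485, Σhalf²=0.375550
  +E: nom +8.200 → Σnom=54.440; wc +0.050/-0.050 → slack +1.030/-1.230; half-tol=0.050, Σhalf²=0.378050
  -F: nom -37.800 → Σnom=16.640; wc +0.346/-0.346 → slack +1.376/-1.576; half-tol=0.346, Σhalf²=0.497766
  -G: nom -6.500 → Σnom=10.140; wc +0.450/-0.450 → slack +1.826/-2.026; half-tol=0.450, Σhalf²=0.700266
Nominal = 10.140. Worst-case = [10.140 - 2.026, 10.140 + 1.826] = [8.114, 11.966]. RSS = √0.700266 = 0.837.

nominal=10.140 wc=[8.114,11.966] rss=0.837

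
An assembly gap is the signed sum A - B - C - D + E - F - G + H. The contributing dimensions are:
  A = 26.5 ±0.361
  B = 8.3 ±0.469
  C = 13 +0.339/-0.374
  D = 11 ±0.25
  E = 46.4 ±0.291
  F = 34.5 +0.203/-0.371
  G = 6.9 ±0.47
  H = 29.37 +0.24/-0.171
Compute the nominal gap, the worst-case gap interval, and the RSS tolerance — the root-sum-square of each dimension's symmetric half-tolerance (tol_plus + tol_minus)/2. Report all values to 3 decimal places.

Stack each dimension's contribution:
  +A: nom +26.500 → Σnom=26.500; wc +0.361/-0.361 → slack +0.361/-0.361; half-tol=0.361, Σhalf²=0.130321
  -B: nom -8.300 → Σnom=18.200; wc +0.469/-0.469 → slack +0.830/-0.830; half-tol=0.469, Σhalf²=0.350282
  -C: nom -13.000 → Σnom=5.200; wc +0.374/-0.339 → slack +1.204/-1.169; half-tol=0.357, Σhalf²=0.477374
  -D: nom -11.000 → Σnom=-5.800; wc +0.250/-0.250 → slack +1.454/-1.419; half-tol=0.250, Σhalf²=0.539874
  +E: nom +46.400 → Σnom=40.600; wc +0.291/-0.291 → slack +1.745/-1.710; half-tol=0.291, Σhalf²=0.624555
  -F: nom -34.500 → Σnom=6.100; wc +0.371/-0.203 → slack +2.116/-1.913; half-tol=0.287, Σhalf²=0.706924
  -G: nom -6.900 → Σnom=-0.800; wc +0.470/-0.470 → slack +2.586/-2.383; half-tol=0.470, Σhalf²=0.927824
  +H: nom +29.370 → Σnom=28.570; wc +0.240/-0.171 → slack +2.826/-2.554; half-tol=0.206, Σhalf²=0.970055
Nominal = 28.570. Worst-case = [28.570 - 2.554, 28.570 + 2.826] = [26.016, 31.396]. RSS = √0.970055 = 0.985.

nominal=28.570 wc=[26.016,31.396] rss=0.985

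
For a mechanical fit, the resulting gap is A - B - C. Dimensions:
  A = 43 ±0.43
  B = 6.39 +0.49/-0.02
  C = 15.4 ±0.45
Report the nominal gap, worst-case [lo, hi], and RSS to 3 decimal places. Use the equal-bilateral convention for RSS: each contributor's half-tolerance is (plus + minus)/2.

Stack each dimension's contribution:
  +A: nom +43.000 → Σnom=43.000; wc +0.430/-0.430 → slack +0.430/-0.430; half-tol=0.430, Σhalf²=0.184900
  -B: nom -6.390 → Σnom=36.610; wc +0.020/-0.490 → slack +0.450/-0.920; half-tol=0.255, Σhalf²=0.249925
  -C: nom -15.400 → Σnom=21.210; wc +0.450/-0.450 → slack +0.900/-1.370; half-tol=0.450, Σhalf²=0.452425
Nominal = 21.210. Worst-case = [21.210 - 1.370, 21.210 + 0.900] = [19.840, 22.110]. RSS = √0.452425 = 0.673.

nominal=21.210 wc=[19.840,22.110] rss=0.673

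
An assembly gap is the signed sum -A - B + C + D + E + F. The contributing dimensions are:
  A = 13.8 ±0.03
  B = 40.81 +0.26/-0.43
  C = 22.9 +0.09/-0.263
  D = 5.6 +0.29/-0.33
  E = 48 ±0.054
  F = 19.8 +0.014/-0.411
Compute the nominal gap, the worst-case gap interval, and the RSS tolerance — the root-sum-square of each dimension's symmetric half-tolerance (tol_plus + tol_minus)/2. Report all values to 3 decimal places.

nominal=41.690 wc=[40.342,42.598] rss=0.543

Stack each dimension's contribution:
  -A: nom -13.800 → Σnom=-13.800; wc +0.030/-0.030 → slack +0.030/-0.030; half-tol=0.030, Σhalf²=0.000900
  -B: nom -40.810 → Σnom=-54.610; wc +0.430/-0.260 → slack +0.460/-0.290; half-tol=0.345, Σhalf²=0.119925
  +C: nom +22.900 → Σnom=-31.710; wc +0.090/-0.263 → slack +0.550/-0.553; half-tol=0.176, Σhalf²=0.151077
  +D: nom +5.600 → Σnom=-26.110; wc +0.290/-0.330 → slack +0.840/-0.883; half-tol=0.310, Σhalf²=0.247177
  +E: nom +48.000 → Σnom=21.890; wc +0.054/-0.054 → slack +0.894/-0.937; half-tol=0.054, Σhalf²=0.250093
  +F: nom +19.800 → Σnom=41.690; wc +0.014/-0.411 → slack +0.908/-1.348; half-tol=0.212, Σhalf²=0.295249
Nominal = 41.690. Worst-case = [41.690 - 1.348, 41.690 + 0.908] = [40.342, 42.598]. RSS = √0.295249 = 0.543.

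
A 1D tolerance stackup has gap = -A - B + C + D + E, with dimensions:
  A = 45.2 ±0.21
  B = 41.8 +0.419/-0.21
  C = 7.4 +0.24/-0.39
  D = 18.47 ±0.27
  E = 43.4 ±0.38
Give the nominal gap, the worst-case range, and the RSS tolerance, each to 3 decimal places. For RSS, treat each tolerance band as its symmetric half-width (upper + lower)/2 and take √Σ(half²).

nominal=-17.730 wc=[-19.399,-16.420] rss=0.678

Stack each dimension's contribution:
  -A: nom -45.200 → Σnom=-45.200; wc +0.210/-0.210 → slack +0.210/-0.210; half-tol=0.210, Σhalf²=0.044100
  -B: nom -41.800 → Σnom=-87.000; wc +0.210/-0.419 → slack +0.420/-0.629; half-tol=0.315, Σhalf²=0.143010
  +C: nom +7.400 → Σnom=-79.600; wc +0.240/-0.390 → slack +0.660/-1.019; half-tol=0.315, Σhalf²=0.242235
  +D: nom +18.470 → Σnom=-61.130; wc +0.270/-0.270 → slack +0.930/-1.289; half-tol=0.270, Σhalf²=0.315135
  +E: nom +43.400 → Σnom=-17.730; wc +0.380/-0.380 → slack +1.310/-1.669; half-tol=0.380, Σhalf²=0.459535
Nominal = -17.730. Worst-case = [-17.730 - 1.669, -17.730 + 1.310] = [-19.399, -16.420]. RSS = √0.459535 = 0.678.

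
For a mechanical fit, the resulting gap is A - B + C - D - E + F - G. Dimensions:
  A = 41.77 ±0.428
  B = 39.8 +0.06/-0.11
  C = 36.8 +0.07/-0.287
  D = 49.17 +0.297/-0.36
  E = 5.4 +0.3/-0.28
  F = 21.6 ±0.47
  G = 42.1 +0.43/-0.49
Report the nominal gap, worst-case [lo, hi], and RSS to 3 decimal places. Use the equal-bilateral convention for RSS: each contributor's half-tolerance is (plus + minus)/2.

nominal=-36.300 wc=[-38.572,-34.092] rss=0.920

Stack each dimension's contribution:
  +A: nom +41.770 → Σnom=41.770; wc +0.428/-0.428 → slack +0.428/-0.428; half-tol=0.428, Σhalf²=0.183184
  -B: nom -39.800 → Σnom=1.970; wc +0.110/-0.060 → slack +0.538/-0.488; half-tol=0.085, Σhalf²=0.190409
  +C: nom +36.800 → Σnom=38.770; wc +0.070/-0.287 → slack +0.608/-0.775; half-tol=0.178, Σhalf²=0.222271
  -D: nom -49.170 → Σnom=-10.400; wc +0.360/-0.297 → slack +0.968/-1.072; half-tol=0.329, Σhalf²=0.330183
  -E: nom -5.400 → Σnom=-15.800; wc +0.280/-0.300 → slack +1.248/-1.372; half-tol=0.290, Σhalf²=0.414283
  +F: nom +21.600 → Σnom=5.800; wc +0.470/-0.470 → slack +1.718/-1.842; half-tol=0.470, Σhalf²=0.635183
  -G: nom -42.100 → Σnom=-36.300; wc +0.490/-0.430 → slack +2.208/-2.272; half-tol=0.460, Σhalf²=0.846783
Nominal = -36.300. Worst-case = [-36.300 - 2.272, -36.300 + 2.208] = [-38.572, -34.092]. RSS = √0.846783 = 0.920.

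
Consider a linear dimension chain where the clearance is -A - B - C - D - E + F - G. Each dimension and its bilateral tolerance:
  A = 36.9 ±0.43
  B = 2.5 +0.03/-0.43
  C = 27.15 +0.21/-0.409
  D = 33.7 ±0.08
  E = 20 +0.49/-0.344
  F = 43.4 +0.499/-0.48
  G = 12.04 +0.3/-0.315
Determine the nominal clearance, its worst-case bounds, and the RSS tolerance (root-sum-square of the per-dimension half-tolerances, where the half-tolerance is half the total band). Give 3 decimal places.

nominal=-88.890 wc=[-90.910,-86.383] rss=0.921

Stack each dimension's contribution:
  -A: nom -36.900 → Σnom=-36.900; wc +0.430/-0.430 → slack +0.430/-0.430; half-tol=0.430, Σhalf²=0.184900
  -B: nom -2.500 → Σnom=-39.400; wc +0.430/-0.030 → slack +0.860/-0.460; half-tol=0.230, Σhalf²=0.237800
  -C: nom -27.150 → Σnom=-66.550; wc +0.409/-0.210 → slack +1.269/-0.670; half-tol=0.309, Σhalf²=0.333590
  -D: nom -33.700 → Σnom=-100.250; wc +0.080/-0.080 → slack +1.349/-0.750; half-tol=0.080, Σhalf²=0.339990
  -E: nom -20.000 → Σnom=-120.250; wc +0.344/-0.490 → slack +1.693/-1.240; half-tol=0.417, Σhalf²=0.513879
  +F: nom +43.400 → Σnom=-76.850; wc +0.499/-0.480 → slack +2.192/-1.720; half-tol=0.489, Σhalf²=0.753490
  -G: nom -12.040 → Σnom=-88.890; wc +0.315/-0.300 → slack +2.507/-2.020; half-tol=0.307, Σhalf²=0.848046
Nominal = -88.890. Worst-case = [-88.890 - 2.020, -88.890 + 2.507] = [-90.910, -86.383]. RSS = √0.848046 = 0.921.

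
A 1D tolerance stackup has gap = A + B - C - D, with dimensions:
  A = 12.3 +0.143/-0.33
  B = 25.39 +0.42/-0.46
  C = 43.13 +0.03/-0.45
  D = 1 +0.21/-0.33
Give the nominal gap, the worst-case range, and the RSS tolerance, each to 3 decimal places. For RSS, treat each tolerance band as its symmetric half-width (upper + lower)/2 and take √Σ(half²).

Stack each dimension's contribution:
  +A: nom +12.300 → Σnom=12.300; wc +0.143/-0.330 → slack +0.143/-0.330; half-tol=0.236, Σhalf²=0.055932
  +B: nom +25.390 → Σnom=37.690; wc +0.420/-0.460 → slack +0.563/-0.790; half-tol=0.440, Σhalf²=0.249532
  -C: nom -43.130 → Σnom=-5.440; wc +0.450/-0.030 → slack +1.013/-0.820; half-tol=0.240, Σhalf²=0.307132
  -D: nom -1.000 → Σnom=-6.440; wc +0.330/-0.210 → slack +1.343/-1.030; half-tol=0.270, Σhalf²=0.380032
Nominal = -6.440. Worst-case = [-6.440 - 1.030, -6.440 + 1.343] = [-7.470, -5.097]. RSS = √0.380032 = 0.616.

nominal=-6.440 wc=[-7.470,-5.097] rss=0.616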